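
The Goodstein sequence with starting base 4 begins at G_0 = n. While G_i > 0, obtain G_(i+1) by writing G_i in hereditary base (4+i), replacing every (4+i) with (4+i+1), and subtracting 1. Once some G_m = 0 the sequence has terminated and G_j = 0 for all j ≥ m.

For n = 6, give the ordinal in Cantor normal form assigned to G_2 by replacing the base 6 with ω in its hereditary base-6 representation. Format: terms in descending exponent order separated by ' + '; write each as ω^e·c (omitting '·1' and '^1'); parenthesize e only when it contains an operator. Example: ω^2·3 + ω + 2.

G_0 = 6. HB_4(6) = 4 + 2. Bump = 7. G_1 = 6.
G_1 = 6. HB_5(6) = 5 + 1. Bump = 7. G_2 = 6.
G_2 = 6. HB_6(6) = 6. Bump = 7. G_3 = 6.

ω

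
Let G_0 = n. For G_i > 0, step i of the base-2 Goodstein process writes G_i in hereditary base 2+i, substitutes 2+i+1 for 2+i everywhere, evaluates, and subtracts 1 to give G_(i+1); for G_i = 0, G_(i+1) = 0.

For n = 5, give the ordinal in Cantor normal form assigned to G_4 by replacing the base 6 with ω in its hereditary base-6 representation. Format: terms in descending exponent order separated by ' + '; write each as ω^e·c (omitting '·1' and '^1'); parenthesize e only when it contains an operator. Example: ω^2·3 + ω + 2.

ω^3·3 + ω^2·3 + ω·3 + 1

step 0: 5 = 2^2 + 1; sub 3 for 2: 3^3 + 1; = 28; G_1 = 28−1 = 27
step 1: 27 = 3^3; sub 4 for 3: 4^4; = 256; G_2 = 256−1 = 255
step 2: 255 = 3·4^3 + 3·4^2 + 3·4 + 3; sub 5 for 4: 3·5^3 + 3·5^2 + 3·5 + 3; = 468; G_3 = 468−1 = 467
step 3: 467 = 3·5^3 + 3·5^2 + 3·5 + 2; sub 6 for 5: 3·6^3 + 3·6^2 + 3·6 + 2; = 776; G_4 = 776−1 = 775
step 4: 775 = 3·6^3 + 3·6^2 + 3·6 + 1; sub 7 for 6: 3·7^3 + 3·7^2 + 3·7 + 1; = 1198; G_5 = 1198−1 = 1197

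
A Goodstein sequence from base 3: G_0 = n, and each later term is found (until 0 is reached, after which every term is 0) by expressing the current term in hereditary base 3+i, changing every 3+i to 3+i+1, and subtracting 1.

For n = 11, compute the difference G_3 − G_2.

10

base 3: 11 = 3^2 + 2; at 4: 4^2 + 2 = 18; next = 17
base 4: 17 = 4^2 + 1; at 5: 5^2 + 1 = 26; next = 25
base 5: 25 = 5^2; at 6: 6^2 = 36; next = 35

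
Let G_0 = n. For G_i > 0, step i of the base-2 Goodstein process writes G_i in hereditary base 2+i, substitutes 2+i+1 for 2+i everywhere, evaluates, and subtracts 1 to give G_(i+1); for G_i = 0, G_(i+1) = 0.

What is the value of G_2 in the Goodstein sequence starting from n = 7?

259

[0] 7 ≡ 2^2 + 2 + 1 (base 2). Lift 3: 31. −1: 30.
[1] 30 ≡ 3^3 + 3 (base 3). Lift 4: 260. −1: 259.
[2] 259 ≡ 4^4 + 3 (base 4). Lift 5: 3128. −1: 3127.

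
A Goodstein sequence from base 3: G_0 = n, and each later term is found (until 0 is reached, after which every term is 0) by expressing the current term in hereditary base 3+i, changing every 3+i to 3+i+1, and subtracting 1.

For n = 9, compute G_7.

25

[0] 9 ≡ 3^2 (base 3). Lift 4: 16. −1: 15.
[1] 15 ≡ 3·4 + 3 (base 4). Lift 5: 18. −1: 17.
[2] 17 ≡ 3·5 + 2 (base 5). Lift 6: 20. −1: 19.
[3] 19 ≡ 3·6 + 1 (base 6). Lift 7: 22. −1: 21.
[4] 21 ≡ 3·7 (base 7). Lift 8: 24. −1: 23.
[5] 23 ≡ 2·8 + 7 (base 8). Lift 9: 25. −1: 24.
[6] 24 ≡ 2·9 + 6 (base 9). Lift 10: 26. −1: 25.
[7] 25 ≡ 2·10 + 5 (base 10). Lift 11: 27. −1: 26.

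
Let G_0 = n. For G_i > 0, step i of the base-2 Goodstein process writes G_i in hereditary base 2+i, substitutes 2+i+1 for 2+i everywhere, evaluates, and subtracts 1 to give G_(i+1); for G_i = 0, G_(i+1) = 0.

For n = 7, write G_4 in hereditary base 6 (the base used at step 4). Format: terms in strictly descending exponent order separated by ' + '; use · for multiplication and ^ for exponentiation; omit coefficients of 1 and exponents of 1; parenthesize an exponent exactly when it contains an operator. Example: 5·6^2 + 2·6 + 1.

6^6 + 1

G_0 = 7. HB_2(7) = 2^2 + 2 + 1. Bump = 31. G_1 = 30.
G_1 = 30. HB_3(30) = 3^3 + 3. Bump = 260. G_2 = 259.
G_2 = 259. HB_4(259) = 4^4 + 3. Bump = 3128. G_3 = 3127.
G_3 = 3127. HB_5(3127) = 5^5 + 2. Bump = 46658. G_4 = 46657.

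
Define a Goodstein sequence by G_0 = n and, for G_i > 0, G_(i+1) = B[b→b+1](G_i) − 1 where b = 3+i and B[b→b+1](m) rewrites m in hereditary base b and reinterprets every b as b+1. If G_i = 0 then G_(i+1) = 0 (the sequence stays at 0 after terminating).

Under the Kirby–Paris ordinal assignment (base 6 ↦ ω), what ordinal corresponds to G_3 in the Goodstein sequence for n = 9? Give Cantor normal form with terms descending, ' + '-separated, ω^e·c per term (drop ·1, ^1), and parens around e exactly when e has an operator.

ω·3 + 1

9 —HB3→ 3^2 —bump→ 4^2 = 16 —(−1)→ 15
15 —HB4→ 3·4 + 3 —bump→ 3·5 + 3 = 18 —(−1)→ 17
17 —HB5→ 3·5 + 2 —bump→ 3·6 + 2 = 20 —(−1)→ 19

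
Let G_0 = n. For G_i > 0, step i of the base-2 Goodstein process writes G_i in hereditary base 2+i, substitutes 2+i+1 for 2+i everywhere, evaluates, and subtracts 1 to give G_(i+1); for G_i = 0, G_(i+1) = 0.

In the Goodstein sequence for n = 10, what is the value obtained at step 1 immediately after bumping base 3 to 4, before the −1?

G_0=10  [base 2] 2^(2 + 1) + 2  →[2↦3]→  3^(3 + 1) + 3 = 84  −1 ⇒ G_1=83
G_1=83  [base 3] 3^(3 + 1) + 2  →[3↦4]→  4^(4 + 1) + 2 = 1026  −1 ⇒ G_2=1025

1026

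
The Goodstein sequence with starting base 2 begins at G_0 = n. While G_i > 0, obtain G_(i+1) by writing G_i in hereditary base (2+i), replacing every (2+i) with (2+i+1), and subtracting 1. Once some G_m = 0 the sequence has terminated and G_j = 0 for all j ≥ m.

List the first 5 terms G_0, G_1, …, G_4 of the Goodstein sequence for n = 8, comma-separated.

8, 80, 553, 6310, 93395

(0) 8|_2 = 2^(2 + 1) ↦ 3^(3 + 1)|_3 = 81 ⇒ 80
(1) 80|_3 = 2·3^3 + 2·3^2 + 2·3 + 2 ↦ 2·4^4 + 2·4^2 + 2·4 + 2|_4 = 554 ⇒ 553
(2) 553|_4 = 2·4^4 + 2·4^2 + 2·4 + 1 ↦ 2·5^5 + 2·5^2 + 2·5 + 1|_5 = 6311 ⇒ 6310
(3) 6310|_5 = 2·5^5 + 2·5^2 + 2·5 ↦ 2·6^6 + 2·6^2 + 2·6|_6 = 93396 ⇒ 93395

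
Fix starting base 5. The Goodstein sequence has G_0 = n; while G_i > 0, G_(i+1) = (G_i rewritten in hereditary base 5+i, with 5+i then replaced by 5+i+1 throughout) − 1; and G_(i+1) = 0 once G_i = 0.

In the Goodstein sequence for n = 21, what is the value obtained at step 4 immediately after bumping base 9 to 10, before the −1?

34

[0] 21 ≡ 4·5 + 1 (base 5). Lift 6: 25. −1: 24.
[1] 24 ≡ 4·6 (base 6). Lift 7: 28. −1: 27.
[2] 27 ≡ 3·7 + 6 (base 7). Lift 8: 30. −1: 29.
[3] 29 ≡ 3·8 + 5 (base 8). Lift 9: 32. −1: 31.
[4] 31 ≡ 3·9 + 4 (base 9). Lift 10: 34. −1: 33.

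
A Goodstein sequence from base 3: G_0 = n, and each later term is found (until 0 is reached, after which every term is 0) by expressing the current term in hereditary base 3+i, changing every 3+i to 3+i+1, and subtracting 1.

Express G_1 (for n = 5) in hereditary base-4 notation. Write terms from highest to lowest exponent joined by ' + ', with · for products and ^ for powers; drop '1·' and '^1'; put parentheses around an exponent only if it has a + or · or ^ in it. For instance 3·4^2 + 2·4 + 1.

4 + 1

5 —HB3→ 3 + 2 —bump→ 4 + 2 = 6 —(−1)→ 5
5 —HB4→ 4 + 1 —bump→ 5 + 1 = 6 —(−1)→ 5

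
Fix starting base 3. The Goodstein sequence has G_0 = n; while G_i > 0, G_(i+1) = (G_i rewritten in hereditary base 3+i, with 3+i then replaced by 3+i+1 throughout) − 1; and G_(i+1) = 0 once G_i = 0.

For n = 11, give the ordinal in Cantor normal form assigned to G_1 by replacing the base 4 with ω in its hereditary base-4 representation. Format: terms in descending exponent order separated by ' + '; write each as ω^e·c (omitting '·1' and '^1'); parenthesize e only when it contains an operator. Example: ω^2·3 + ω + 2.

G_0=11  [base 3] 3^2 + 2  →[3↦4]→  4^2 + 2 = 18  −1 ⇒ G_1=17
G_1=17  [base 4] 4^2 + 1  →[4↦5]→  5^2 + 1 = 26  −1 ⇒ G_2=25

ω^2 + 1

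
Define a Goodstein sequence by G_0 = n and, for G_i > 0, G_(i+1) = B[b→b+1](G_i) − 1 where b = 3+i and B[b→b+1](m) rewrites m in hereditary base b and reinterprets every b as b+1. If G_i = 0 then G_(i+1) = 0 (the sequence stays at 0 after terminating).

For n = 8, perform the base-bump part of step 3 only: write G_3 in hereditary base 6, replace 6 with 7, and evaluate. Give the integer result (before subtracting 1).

12

(0) 8|_3 = 2·3 + 2 ↦ 2·4 + 2|_4 = 10 ⇒ 9
(1) 9|_4 = 2·4 + 1 ↦ 2·5 + 1|_5 = 11 ⇒ 10
(2) 10|_5 = 2·5 ↦ 2·6|_6 = 12 ⇒ 11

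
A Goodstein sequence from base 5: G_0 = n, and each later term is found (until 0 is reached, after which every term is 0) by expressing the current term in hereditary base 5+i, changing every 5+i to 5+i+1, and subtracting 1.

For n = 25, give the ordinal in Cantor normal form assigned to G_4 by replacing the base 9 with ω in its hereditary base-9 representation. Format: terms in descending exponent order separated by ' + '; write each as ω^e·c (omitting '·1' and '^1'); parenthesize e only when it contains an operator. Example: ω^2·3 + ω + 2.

base 5: 25 = 5^2; at 6: 6^2 = 36; next = 35
base 6: 35 = 5·6 + 5; at 7: 5·7 + 5 = 40; next = 39
base 7: 39 = 5·7 + 4; at 8: 5·8 + 4 = 44; next = 43
base 8: 43 = 5·8 + 3; at 9: 5·9 + 3 = 48; next = 47
base 9: 47 = 5·9 + 2; at 10: 5·10 + 2 = 52; next = 51

ω·5 + 2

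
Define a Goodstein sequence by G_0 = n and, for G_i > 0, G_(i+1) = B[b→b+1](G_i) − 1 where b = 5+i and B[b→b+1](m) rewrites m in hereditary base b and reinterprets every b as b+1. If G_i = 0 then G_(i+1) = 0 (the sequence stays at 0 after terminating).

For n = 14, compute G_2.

16

step 0: 14 = 2·5 + 4; sub 6 for 5: 2·6 + 4; = 16; G_1 = 16−1 = 15
step 1: 15 = 2·6 + 3; sub 7 for 6: 2·7 + 3; = 17; G_2 = 17−1 = 16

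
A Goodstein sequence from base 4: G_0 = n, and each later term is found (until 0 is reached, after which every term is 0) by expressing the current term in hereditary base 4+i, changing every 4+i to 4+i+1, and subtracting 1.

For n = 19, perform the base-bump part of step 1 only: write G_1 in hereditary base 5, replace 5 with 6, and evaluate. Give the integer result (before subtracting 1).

G_0=19  [base 4] 4^2 + 3  →[4↦5]→  5^2 + 3 = 28  −1 ⇒ G_1=27
G_1=27  [base 5] 5^2 + 2  →[5↦6]→  6^2 + 2 = 38  −1 ⇒ G_2=37

38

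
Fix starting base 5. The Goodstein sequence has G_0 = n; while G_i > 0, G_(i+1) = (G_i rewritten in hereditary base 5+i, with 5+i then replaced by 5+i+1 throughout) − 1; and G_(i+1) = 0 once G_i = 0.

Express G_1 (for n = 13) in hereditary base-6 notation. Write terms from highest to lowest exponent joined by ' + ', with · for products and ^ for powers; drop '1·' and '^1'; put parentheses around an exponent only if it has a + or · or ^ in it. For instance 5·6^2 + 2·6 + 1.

[0] 13 ≡ 2·5 + 3 (base 5). Lift 6: 15. −1: 14.
[1] 14 ≡ 2·6 + 2 (base 6). Lift 7: 16. −1: 15.

2·6 + 2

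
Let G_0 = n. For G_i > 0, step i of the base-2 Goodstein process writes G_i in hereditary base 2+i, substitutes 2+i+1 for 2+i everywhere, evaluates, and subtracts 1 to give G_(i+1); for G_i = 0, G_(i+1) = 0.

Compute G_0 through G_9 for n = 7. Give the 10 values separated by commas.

7, 30, 259, 3127, 46657, 823543, 16777215, 37665879, 77777775, 150051213

G_0=7  [base 2] 2^2 + 2 + 1  →[2↦3]→  3^3 + 3 + 1 = 31  −1 ⇒ G_1=30
G_1=30  [base 3] 3^3 + 3  →[3↦4]→  4^4 + 4 = 260  −1 ⇒ G_2=259
G_2=259  [base 4] 4^4 + 3  →[4↦5]→  5^5 + 3 = 3128  −1 ⇒ G_3=3127
G_3=3127  [base 5] 5^5 + 2  →[5↦6]→  6^6 + 2 = 46658  −1 ⇒ G_4=46657
G_4=46657  [base 6] 6^6 + 1  →[6↦7]→  7^7 + 1 = 823544  −1 ⇒ G_5=823543
G_5=823543  [base 7] 7^7  →[7↦8]→  8^8 = 16777216  −1 ⇒ G_6=16777215
G_6=16777215  [base 8] 7·8^7 + 7·8^6 + 7·8^5 + 7·8^4 + 7·8^3 + 7·8^2 + 7·8 + 7  →[8↦9]→  7·9^7 + 7·9^6 + 7·9^5 + 7·9^4 + 7·9^3 + 7·9^2 + 7·9 + 7 = 37665880  −1 ⇒ G_7=37665879
G_7=37665879  [base 9] 7·9^7 + 7·9^6 + 7·9^5 + 7·9^4 + 7·9^3 + 7·9^2 + 7·9 + 6  →[9↦10]→  7·10^7 + 7·10^6 + 7·10^5 + 7·10^4 + 7·10^3 + 7·10^2 + 7·10 + 6 = 77777776  −1 ⇒ G_8=77777775
G_8=77777775  [base 10] 7·10^7 + 7·10^6 + 7·10^5 + 7·10^4 + 7·10^3 + 7·10^2 + 7·10 + 5  →[10↦11]→  7·11^7 + 7·11^6 + 7·11^5 + 7·11^4 + 7·11^3 + 7·11^2 + 7·11 + 5 = 150051214  −1 ⇒ G_9=150051213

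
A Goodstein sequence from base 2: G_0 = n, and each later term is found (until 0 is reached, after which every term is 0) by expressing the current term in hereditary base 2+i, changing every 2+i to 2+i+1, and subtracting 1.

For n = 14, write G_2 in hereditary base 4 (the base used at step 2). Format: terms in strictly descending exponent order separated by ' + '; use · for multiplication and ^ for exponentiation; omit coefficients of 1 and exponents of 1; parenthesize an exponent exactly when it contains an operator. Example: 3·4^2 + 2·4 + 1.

4^(4 + 1) + 4^4 + 1

step 0: 14 = 2^(2 + 1) + 2^2 + 2; sub 3 for 2: 3^(3 + 1) + 3^3 + 3; = 111; G_1 = 111−1 = 110
step 1: 110 = 3^(3 + 1) + 3^3 + 2; sub 4 for 3: 4^(4 + 1) + 4^4 + 2; = 1282; G_2 = 1282−1 = 1281
step 2: 1281 = 4^(4 + 1) + 4^4 + 1; sub 5 for 4: 5^(5 + 1) + 5^5 + 1; = 18751; G_3 = 18751−1 = 18750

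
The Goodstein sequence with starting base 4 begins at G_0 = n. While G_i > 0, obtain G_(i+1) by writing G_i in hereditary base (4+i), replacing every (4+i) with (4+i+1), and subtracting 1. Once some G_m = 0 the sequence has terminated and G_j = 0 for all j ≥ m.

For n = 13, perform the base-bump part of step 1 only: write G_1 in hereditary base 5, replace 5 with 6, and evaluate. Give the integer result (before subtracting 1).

18

base 4: 13 = 3·4 + 1; at 5: 3·5 + 1 = 16; next = 15
base 5: 15 = 3·5; at 6: 3·6 = 18; next = 17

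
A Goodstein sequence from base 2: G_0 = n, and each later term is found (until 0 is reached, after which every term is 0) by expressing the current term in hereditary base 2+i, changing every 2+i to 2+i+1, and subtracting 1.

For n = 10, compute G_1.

i=0: 10 = 2^(2 + 1) + 2 (b=2); 2→3: 3^(3 + 1) + 3 = 84; 84−1 = 83
i=1: 83 = 3^(3 + 1) + 2 (b=3); 3→4: 4^(4 + 1) + 2 = 1026; 1026−1 = 1025

83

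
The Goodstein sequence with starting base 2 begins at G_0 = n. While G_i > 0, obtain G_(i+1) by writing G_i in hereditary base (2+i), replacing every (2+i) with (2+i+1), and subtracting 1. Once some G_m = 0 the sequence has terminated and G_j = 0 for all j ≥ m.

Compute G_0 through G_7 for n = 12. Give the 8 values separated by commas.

[0] 12 ≡ 2^(2 + 1) + 2^2 (base 2). Lift 3: 108. −1: 107.
[1] 107 ≡ 3^(3 + 1) + 2·3^2 + 2·3 + 2 (base 3). Lift 4: 1066. −1: 1065.
[2] 1065 ≡ 4^(4 + 1) + 2·4^2 + 2·4 + 1 (base 4). Lift 5: 15686. −1: 15685.
[3] 15685 ≡ 5^(5 + 1) + 2·5^2 + 2·5 (base 5). Lift 6: 280020. −1: 280019.
[4] 280019 ≡ 6^(6 + 1) + 2·6^2 + 6 + 5 (base 6). Lift 7: 5764911. −1: 5764910.
[5] 5764910 ≡ 7^(7 + 1) + 2·7^2 + 7 + 4 (base 7). Lift 8: 134217868. −1: 134217867.
[6] 134217867 ≡ 8^(8 + 1) + 2·8^2 + 8 + 3 (base 8). Lift 9: 3486784575. −1: 3486784574.

12, 107, 1065, 15685, 280019, 5764910, 134217867, 3486784574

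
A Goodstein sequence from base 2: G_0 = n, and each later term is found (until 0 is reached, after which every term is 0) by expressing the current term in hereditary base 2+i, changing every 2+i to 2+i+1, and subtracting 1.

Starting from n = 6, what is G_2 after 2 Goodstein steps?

257

[0] 6 ≡ 2^2 + 2 (base 2). Lift 3: 30. −1: 29.
[1] 29 ≡ 3^3 + 2 (base 3). Lift 4: 258. −1: 257.
[2] 257 ≡ 4^4 + 1 (base 4). Lift 5: 3126. −1: 3125.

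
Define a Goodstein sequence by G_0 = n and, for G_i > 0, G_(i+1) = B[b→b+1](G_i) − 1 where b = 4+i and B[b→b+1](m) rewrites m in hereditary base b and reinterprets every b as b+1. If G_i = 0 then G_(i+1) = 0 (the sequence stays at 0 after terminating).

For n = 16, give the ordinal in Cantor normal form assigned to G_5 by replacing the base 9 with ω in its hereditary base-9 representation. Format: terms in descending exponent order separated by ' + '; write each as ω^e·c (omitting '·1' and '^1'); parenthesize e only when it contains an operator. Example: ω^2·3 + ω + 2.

ω·4

G_0=16  [base 4] 4^2  →[4↦5]→  5^2 = 25  −1 ⇒ G_1=24
G_1=24  [base 5] 4·5 + 4  →[5↦6]→  4·6 + 4 = 28  −1 ⇒ G_2=27
G_2=27  [base 6] 4·6 + 3  →[6↦7]→  4·7 + 3 = 31  −1 ⇒ G_3=30
G_3=30  [base 7] 4·7 + 2  →[7↦8]→  4·8 + 2 = 34  −1 ⇒ G_4=33
G_4=33  [base 8] 4·8 + 1  →[8↦9]→  4·9 + 1 = 37  −1 ⇒ G_5=36
G_5=36  [base 9] 4·9  →[9↦10]→  4·10 = 40  −1 ⇒ G_6=39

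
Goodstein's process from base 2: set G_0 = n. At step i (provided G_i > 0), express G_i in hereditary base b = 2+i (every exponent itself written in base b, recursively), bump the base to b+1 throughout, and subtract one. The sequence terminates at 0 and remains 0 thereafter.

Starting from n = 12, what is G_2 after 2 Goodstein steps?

base 2: 12 = 2^(2 + 1) + 2^2; at 3: 3^(3 + 1) + 3^3 = 108; next = 107
base 3: 107 = 3^(3 + 1) + 2·3^2 + 2·3 + 2; at 4: 4^(4 + 1) + 2·4^2 + 2·4 + 2 = 1066; next = 1065
base 4: 1065 = 4^(4 + 1) + 2·4^2 + 2·4 + 1; at 5: 5^(5 + 1) + 2·5^2 + 2·5 + 1 = 15686; next = 15685

1065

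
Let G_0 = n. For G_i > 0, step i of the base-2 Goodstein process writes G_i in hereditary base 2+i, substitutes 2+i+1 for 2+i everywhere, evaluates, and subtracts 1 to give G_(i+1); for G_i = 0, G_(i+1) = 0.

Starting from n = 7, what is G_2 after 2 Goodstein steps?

259

(0) 7|_2 = 2^2 + 2 + 1 ↦ 3^3 + 3 + 1|_3 = 31 ⇒ 30
(1) 30|_3 = 3^3 + 3 ↦ 4^4 + 4|_4 = 260 ⇒ 259
(2) 259|_4 = 4^4 + 3 ↦ 5^5 + 3|_5 = 3128 ⇒ 3127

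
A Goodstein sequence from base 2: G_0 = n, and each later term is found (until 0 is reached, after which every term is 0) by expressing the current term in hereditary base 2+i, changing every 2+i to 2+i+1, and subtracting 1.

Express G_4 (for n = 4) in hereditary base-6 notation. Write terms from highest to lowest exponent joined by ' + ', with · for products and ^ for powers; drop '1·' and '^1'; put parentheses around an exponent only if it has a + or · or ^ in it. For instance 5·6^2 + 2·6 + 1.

G_0 = 4. HB_2(4) = 2^2. Bump = 27. G_1 = 26.
G_1 = 26. HB_3(26) = 2·3^2 + 2·3 + 2. Bump = 42. G_2 = 41.
G_2 = 41. HB_4(41) = 2·4^2 + 2·4 + 1. Bump = 61. G_3 = 60.
G_3 = 60. HB_5(60) = 2·5^2 + 2·5. Bump = 84. G_4 = 83.

2·6^2 + 6 + 5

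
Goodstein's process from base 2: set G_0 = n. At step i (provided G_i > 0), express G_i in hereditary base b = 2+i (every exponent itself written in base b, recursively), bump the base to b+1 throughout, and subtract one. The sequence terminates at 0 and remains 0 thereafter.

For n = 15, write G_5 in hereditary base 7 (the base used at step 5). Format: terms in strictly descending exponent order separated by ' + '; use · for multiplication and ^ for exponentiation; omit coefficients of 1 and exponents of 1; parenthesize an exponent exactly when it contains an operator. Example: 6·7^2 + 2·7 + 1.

15 —HB2→ 2^(2 + 1) + 2^2 + 2 + 1 —bump→ 3^(3 + 1) + 3^3 + 3 + 1 = 112 —(−1)→ 111
111 —HB3→ 3^(3 + 1) + 3^3 + 3 —bump→ 4^(4 + 1) + 4^4 + 4 = 1284 —(−1)→ 1283
1283 —HB4→ 4^(4 + 1) + 4^4 + 3 —bump→ 5^(5 + 1) + 5^5 + 3 = 18753 —(−1)→ 18752
18752 —HB5→ 5^(5 + 1) + 5^5 + 2 —bump→ 6^(6 + 1) + 6^6 + 2 = 326594 —(−1)→ 326593
326593 —HB6→ 6^(6 + 1) + 6^6 + 1 —bump→ 7^(7 + 1) + 7^7 + 1 = 6588345 —(−1)→ 6588344
6588344 —HB7→ 7^(7 + 1) + 7^7 —bump→ 8^(8 + 1) + 8^8 = 150994944 —(−1)→ 150994943

7^(7 + 1) + 7^7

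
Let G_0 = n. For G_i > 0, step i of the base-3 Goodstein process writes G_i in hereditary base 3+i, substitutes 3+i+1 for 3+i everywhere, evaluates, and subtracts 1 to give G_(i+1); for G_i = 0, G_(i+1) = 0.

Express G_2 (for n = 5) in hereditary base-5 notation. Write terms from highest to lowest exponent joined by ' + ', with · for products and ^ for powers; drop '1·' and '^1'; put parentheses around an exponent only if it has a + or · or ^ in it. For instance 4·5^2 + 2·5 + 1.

(0) 5|_3 = 3 + 2 ↦ 4 + 2|_4 = 6 ⇒ 5
(1) 5|_4 = 4 + 1 ↦ 5 + 1|_5 = 6 ⇒ 5

5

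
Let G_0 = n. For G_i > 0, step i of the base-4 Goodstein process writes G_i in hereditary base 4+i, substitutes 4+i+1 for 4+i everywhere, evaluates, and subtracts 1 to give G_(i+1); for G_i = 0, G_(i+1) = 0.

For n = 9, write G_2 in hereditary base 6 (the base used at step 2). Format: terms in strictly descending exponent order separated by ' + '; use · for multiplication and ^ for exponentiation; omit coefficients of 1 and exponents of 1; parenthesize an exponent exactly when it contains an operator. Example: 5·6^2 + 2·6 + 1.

6 + 5

9 —HB4→ 2·4 + 1 —bump→ 2·5 + 1 = 11 —(−1)→ 10
10 —HB5→ 2·5 —bump→ 2·6 = 12 —(−1)→ 11
11 —HB6→ 6 + 5 —bump→ 7 + 5 = 12 —(−1)→ 11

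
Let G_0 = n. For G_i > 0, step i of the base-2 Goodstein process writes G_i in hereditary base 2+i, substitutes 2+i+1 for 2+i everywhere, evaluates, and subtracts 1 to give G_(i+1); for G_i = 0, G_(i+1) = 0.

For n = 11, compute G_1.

11 —HB2→ 2^(2 + 1) + 2 + 1 —bump→ 3^(3 + 1) + 3 + 1 = 85 —(−1)→ 84
84 —HB3→ 3^(3 + 1) + 3 —bump→ 4^(4 + 1) + 4 = 1028 —(−1)→ 1027

84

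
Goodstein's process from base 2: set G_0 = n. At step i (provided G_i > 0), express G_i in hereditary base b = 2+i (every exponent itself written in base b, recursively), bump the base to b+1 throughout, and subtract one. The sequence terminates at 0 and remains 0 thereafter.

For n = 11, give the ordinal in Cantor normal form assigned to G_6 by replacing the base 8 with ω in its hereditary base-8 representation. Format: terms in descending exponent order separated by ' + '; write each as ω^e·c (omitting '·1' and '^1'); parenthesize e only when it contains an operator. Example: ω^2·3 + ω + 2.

base 2: 11 = 2^(2 + 1) + 2 + 1; at 3: 3^(3 + 1) + 3 + 1 = 85; next = 84
base 3: 84 = 3^(3 + 1) + 3; at 4: 4^(4 + 1) + 4 = 1028; next = 1027
base 4: 1027 = 4^(4 + 1) + 3; at 5: 5^(5 + 1) + 3 = 15628; next = 15627
base 5: 15627 = 5^(5 + 1) + 2; at 6: 6^(6 + 1) + 2 = 279938; next = 279937
base 6: 279937 = 6^(6 + 1) + 1; at 7: 7^(7 + 1) + 1 = 5764802; next = 5764801
base 7: 5764801 = 7^(7 + 1); at 8: 8^(8 + 1) = 134217728; next = 134217727

ω^ω·7 + ω^7·7 + ω^6·7 + ω^5·7 + ω^4·7 + ω^3·7 + ω^2·7 + ω·7 + 7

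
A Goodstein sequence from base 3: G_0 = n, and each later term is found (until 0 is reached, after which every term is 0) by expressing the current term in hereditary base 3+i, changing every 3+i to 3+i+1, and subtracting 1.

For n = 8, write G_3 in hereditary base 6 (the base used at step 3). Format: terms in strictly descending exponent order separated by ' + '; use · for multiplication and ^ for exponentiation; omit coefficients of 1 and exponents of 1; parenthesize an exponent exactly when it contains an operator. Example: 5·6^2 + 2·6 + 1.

6 + 5

step 0: 8 = 2·3 + 2; sub 4 for 3: 2·4 + 2; = 10; G_1 = 10−1 = 9
step 1: 9 = 2·4 + 1; sub 5 for 4: 2·5 + 1; = 11; G_2 = 11−1 = 10
step 2: 10 = 2·5; sub 6 for 5: 2·6; = 12; G_3 = 12−1 = 11
step 3: 11 = 6 + 5; sub 7 for 6: 7 + 5; = 12; G_4 = 12−1 = 11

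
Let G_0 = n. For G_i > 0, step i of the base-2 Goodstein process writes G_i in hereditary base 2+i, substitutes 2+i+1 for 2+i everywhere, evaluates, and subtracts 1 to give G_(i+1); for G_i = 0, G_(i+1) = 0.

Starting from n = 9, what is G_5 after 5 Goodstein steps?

2471826

[0] 9 ≡ 2^(2 + 1) + 1 (base 2). Lift 3: 82. −1: 81.
[1] 81 ≡ 3^(3 + 1) (base 3). Lift 4: 1024. −1: 1023.
[2] 1023 ≡ 3·4^4 + 3·4^3 + 3·4^2 + 3·4 + 3 (base 4). Lift 5: 9843. −1: 9842.
[3] 9842 ≡ 3·5^5 + 3·5^3 + 3·5^2 + 3·5 + 2 (base 5). Lift 6: 140744. −1: 140743.
[4] 140743 ≡ 3·6^6 + 3·6^3 + 3·6^2 + 3·6 + 1 (base 6). Lift 7: 2471827. −1: 2471826.
[5] 2471826 ≡ 3·7^7 + 3·7^3 + 3·7^2 + 3·7 (base 7). Lift 8: 50333400. −1: 50333399.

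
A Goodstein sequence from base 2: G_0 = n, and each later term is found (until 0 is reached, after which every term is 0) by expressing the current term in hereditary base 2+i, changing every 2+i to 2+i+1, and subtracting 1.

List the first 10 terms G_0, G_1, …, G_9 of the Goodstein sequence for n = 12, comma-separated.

12, 107, 1065, 15685, 280019, 5764910, 134217867, 3486784574, 100000000211, 3138428376974

12 —HB2→ 2^(2 + 1) + 2^2 —bump→ 3^(3 + 1) + 3^3 = 108 —(−1)→ 107
107 —HB3→ 3^(3 + 1) + 2·3^2 + 2·3 + 2 —bump→ 4^(4 + 1) + 2·4^2 + 2·4 + 2 = 1066 —(−1)→ 1065
1065 —HB4→ 4^(4 + 1) + 2·4^2 + 2·4 + 1 —bump→ 5^(5 + 1) + 2·5^2 + 2·5 + 1 = 15686 —(−1)→ 15685
15685 —HB5→ 5^(5 + 1) + 2·5^2 + 2·5 —bump→ 6^(6 + 1) + 2·6^2 + 2·6 = 280020 —(−1)→ 280019
280019 —HB6→ 6^(6 + 1) + 2·6^2 + 6 + 5 —bump→ 7^(7 + 1) + 2·7^2 + 7 + 5 = 5764911 —(−1)→ 5764910
5764910 —HB7→ 7^(7 + 1) + 2·7^2 + 7 + 4 —bump→ 8^(8 + 1) + 2·8^2 + 8 + 4 = 134217868 —(−1)→ 134217867
134217867 —HB8→ 8^(8 + 1) + 2·8^2 + 8 + 3 —bump→ 9^(9 + 1) + 2·9^2 + 9 + 3 = 3486784575 —(−1)→ 3486784574
3486784574 —HB9→ 9^(9 + 1) + 2·9^2 + 9 + 2 —bump→ 10^(10 + 1) + 2·10^2 + 10 + 2 = 100000000212 —(−1)→ 100000000211
100000000211 —HB10→ 10^(10 + 1) + 2·10^2 + 10 + 1 —bump→ 11^(11 + 1) + 2·11^2 + 11 + 1 = 3138428376975 —(−1)→ 3138428376974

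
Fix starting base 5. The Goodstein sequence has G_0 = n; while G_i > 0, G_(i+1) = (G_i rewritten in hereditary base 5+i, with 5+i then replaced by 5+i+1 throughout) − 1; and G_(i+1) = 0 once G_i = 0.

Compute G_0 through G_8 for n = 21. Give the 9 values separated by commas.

G_0 = 21. HB_5(21) = 4·5 + 1. Bump = 25. G_1 = 24.
G_1 = 24. HB_6(24) = 4·6. Bump = 28. G_2 = 27.
G_2 = 27. HB_7(27) = 3·7 + 6. Bump = 30. G_3 = 29.
G_3 = 29. HB_8(29) = 3·8 + 5. Bump = 32. G_4 = 31.
G_4 = 31. HB_9(31) = 3·9 + 4. Bump = 34. G_5 = 33.
G_5 = 33. HB_10(33) = 3·10 + 3. Bump = 36. G_6 = 35.
G_6 = 35. HB_11(35) = 3·11 + 2. Bump = 38. G_7 = 37.
G_7 = 37. HB_12(37) = 3·12 + 1. Bump = 40. G_8 = 39.

21, 24, 27, 29, 31, 33, 35, 37, 39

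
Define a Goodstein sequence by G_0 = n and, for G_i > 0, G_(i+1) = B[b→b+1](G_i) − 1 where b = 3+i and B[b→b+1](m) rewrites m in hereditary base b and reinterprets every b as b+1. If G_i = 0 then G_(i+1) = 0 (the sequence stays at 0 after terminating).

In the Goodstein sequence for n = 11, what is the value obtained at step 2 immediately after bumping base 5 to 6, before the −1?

36

base 3: 11 = 3^2 + 2; at 4: 4^2 + 2 = 18; next = 17
base 4: 17 = 4^2 + 1; at 5: 5^2 + 1 = 26; next = 25
base 5: 25 = 5^2; at 6: 6^2 = 36; next = 35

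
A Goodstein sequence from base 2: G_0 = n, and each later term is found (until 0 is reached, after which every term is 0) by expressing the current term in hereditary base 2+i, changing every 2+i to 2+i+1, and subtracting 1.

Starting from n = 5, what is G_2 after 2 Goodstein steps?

base 2: 5 = 2^2 + 1; at 3: 3^3 + 1 = 28; next = 27
base 3: 27 = 3^3; at 4: 4^4 = 256; next = 255
base 4: 255 = 3·4^3 + 3·4^2 + 3·4 + 3; at 5: 3·5^3 + 3·5^2 + 3·5 + 3 = 468; next = 467

255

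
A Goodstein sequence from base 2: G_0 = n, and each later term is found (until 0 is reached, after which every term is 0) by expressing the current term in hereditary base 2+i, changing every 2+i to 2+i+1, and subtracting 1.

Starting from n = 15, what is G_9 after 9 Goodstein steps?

(0) 15|_2 = 2^(2 + 1) + 2^2 + 2 + 1 ↦ 3^(3 + 1) + 3^3 + 3 + 1|_3 = 112 ⇒ 111
(1) 111|_3 = 3^(3 + 1) + 3^3 + 3 ↦ 4^(4 + 1) + 4^4 + 4|_4 = 1284 ⇒ 1283
(2) 1283|_4 = 4^(4 + 1) + 4^4 + 3 ↦ 5^(5 + 1) + 5^5 + 3|_5 = 18753 ⇒ 18752
(3) 18752|_5 = 5^(5 + 1) + 5^5 + 2 ↦ 6^(6 + 1) + 6^6 + 2|_6 = 326594 ⇒ 326593
(4) 326593|_6 = 6^(6 + 1) + 6^6 + 1 ↦ 7^(7 + 1) + 7^7 + 1|_7 = 6588345 ⇒ 6588344
(5) 6588344|_7 = 7^(7 + 1) + 7^7 ↦ 8^(8 + 1) + 8^8|_8 = 150994944 ⇒ 150994943
(6) 150994943|_8 = 8^(8 + 1) + 7·8^7 + 7·8^6 + 7·8^5 + 7·8^4 + 7·8^3 + 7·8^2 + 7·8 + 7 ↦ 9^(9 + 1) + 7·9^7 + 7·9^6 + 7·9^5 + 7·9^4 + 7·9^3 + 7·9^2 + 7·9 + 7|_9 = 3524450281 ⇒ 3524450280
(7) 3524450280|_9 = 9^(9 + 1) + 7·9^7 + 7·9^6 + 7·9^5 + 7·9^4 + 7·9^3 + 7·9^2 + 7·9 + 6 ↦ 10^(10 + 1) + 7·10^7 + 7·10^6 + 7·10^5 + 7·10^4 + 7·10^3 + 7·10^2 + 7·10 + 6|_10 = 100077777776 ⇒ 100077777775
(8) 100077777775|_10 = 10^(10 + 1) + 7·10^7 + 7·10^6 + 7·10^5 + 7·10^4 + 7·10^3 + 7·10^2 + 7·10 + 5 ↦ 11^(11 + 1) + 7·11^7 + 7·11^6 + 7·11^5 + 7·11^4 + 7·11^3 + 7·11^2 + 7·11 + 5|_11 = 3138578427935 ⇒ 3138578427934

3138578427934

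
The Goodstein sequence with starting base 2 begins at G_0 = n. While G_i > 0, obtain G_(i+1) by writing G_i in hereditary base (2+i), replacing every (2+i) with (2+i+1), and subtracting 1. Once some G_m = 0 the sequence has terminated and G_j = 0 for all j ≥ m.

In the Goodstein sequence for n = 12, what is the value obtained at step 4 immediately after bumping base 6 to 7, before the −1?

[0] 12 ≡ 2^(2 + 1) + 2^2 (base 2). Lift 3: 108. −1: 107.
[1] 107 ≡ 3^(3 + 1) + 2·3^2 + 2·3 + 2 (base 3). Lift 4: 1066. −1: 1065.
[2] 1065 ≡ 4^(4 + 1) + 2·4^2 + 2·4 + 1 (base 4). Lift 5: 15686. −1: 15685.
[3] 15685 ≡ 5^(5 + 1) + 2·5^2 + 2·5 (base 5). Lift 6: 280020. −1: 280019.
[4] 280019 ≡ 6^(6 + 1) + 2·6^2 + 6 + 5 (base 6). Lift 7: 5764911. −1: 5764910.

5764911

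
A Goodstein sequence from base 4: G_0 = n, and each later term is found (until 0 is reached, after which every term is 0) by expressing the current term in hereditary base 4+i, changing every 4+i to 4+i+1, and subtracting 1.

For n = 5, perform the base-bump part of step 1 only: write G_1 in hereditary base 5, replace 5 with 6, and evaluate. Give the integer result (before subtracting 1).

6

step 0: 5 = 4 + 1; sub 5 for 4: 5 + 1; = 6; G_1 = 6−1 = 5
step 1: 5 = 5; sub 6 for 5: 6; = 6; G_2 = 6−1 = 5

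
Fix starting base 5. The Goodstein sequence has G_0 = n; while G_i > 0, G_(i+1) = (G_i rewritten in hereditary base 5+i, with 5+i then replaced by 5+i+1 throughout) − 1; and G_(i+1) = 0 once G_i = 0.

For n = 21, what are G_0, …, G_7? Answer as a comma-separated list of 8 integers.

21 —HB5→ 4·5 + 1 —bump→ 4·6 + 1 = 25 —(−1)→ 24
24 —HB6→ 4·6 —bump→ 4·7 = 28 —(−1)→ 27
27 —HB7→ 3·7 + 6 —bump→ 3·8 + 6 = 30 —(−1)→ 29
29 —HB8→ 3·8 + 5 —bump→ 3·9 + 5 = 32 —(−1)→ 31
31 —HB9→ 3·9 + 4 —bump→ 3·10 + 4 = 34 —(−1)→ 33
33 —HB10→ 3·10 + 3 —bump→ 3·11 + 3 = 36 —(−1)→ 35
35 —HB11→ 3·11 + 2 —bump→ 3·12 + 2 = 38 —(−1)→ 37

21, 24, 27, 29, 31, 33, 35, 37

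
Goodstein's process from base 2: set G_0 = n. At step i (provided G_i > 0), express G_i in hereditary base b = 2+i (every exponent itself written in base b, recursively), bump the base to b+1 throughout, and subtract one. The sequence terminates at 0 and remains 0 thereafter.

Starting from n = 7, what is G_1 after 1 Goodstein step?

30

7 —HB2→ 2^2 + 2 + 1 —bump→ 3^3 + 3 + 1 = 31 —(−1)→ 30
30 —HB3→ 3^3 + 3 —bump→ 4^4 + 4 = 260 —(−1)→ 259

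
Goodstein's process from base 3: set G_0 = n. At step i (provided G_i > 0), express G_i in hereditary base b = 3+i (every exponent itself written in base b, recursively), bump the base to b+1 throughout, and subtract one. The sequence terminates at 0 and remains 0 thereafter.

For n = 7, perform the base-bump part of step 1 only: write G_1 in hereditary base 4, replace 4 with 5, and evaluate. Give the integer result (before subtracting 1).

10

i=0: 7 = 2·3 + 1 (b=3); 3→4: 2·4 + 1 = 9; 9−1 = 8
i=1: 8 = 2·4 (b=4); 4→5: 2·5 = 10; 10−1 = 9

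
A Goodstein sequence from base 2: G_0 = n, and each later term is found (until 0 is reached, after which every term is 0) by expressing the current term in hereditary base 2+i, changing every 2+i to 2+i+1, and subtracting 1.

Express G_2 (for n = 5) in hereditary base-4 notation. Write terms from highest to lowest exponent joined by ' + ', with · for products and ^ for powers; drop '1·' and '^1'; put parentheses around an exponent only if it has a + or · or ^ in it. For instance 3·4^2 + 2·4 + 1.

G_0 = 5. HB_2(5) = 2^2 + 1. Bump = 28. G_1 = 27.
G_1 = 27. HB_3(27) = 3^3. Bump = 256. G_2 = 255.
G_2 = 255. HB_4(255) = 3·4^3 + 3·4^2 + 3·4 + 3. Bump = 468. G_3 = 467.

3·4^3 + 3·4^2 + 3·4 + 3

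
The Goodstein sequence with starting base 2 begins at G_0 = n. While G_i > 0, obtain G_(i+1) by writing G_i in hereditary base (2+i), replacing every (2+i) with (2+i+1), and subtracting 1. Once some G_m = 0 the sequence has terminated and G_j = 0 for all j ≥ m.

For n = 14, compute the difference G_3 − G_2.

[0] 14 ≡ 2^(2 + 1) + 2^2 + 2 (base 2). Lift 3: 111. −1: 110.
[1] 110 ≡ 3^(3 + 1) + 3^3 + 2 (base 3). Lift 4: 1282. −1: 1281.
[2] 1281 ≡ 4^(4 + 1) + 4^4 + 1 (base 4). Lift 5: 18751. −1: 18750.

17469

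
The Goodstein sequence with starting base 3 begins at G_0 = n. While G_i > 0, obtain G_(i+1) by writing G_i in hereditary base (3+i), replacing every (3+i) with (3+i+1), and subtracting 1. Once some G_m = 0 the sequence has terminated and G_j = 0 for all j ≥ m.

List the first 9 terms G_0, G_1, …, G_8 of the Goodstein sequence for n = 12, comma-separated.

G_0=12  [base 3] 3^2 + 3  →[3↦4]→  4^2 + 4 = 20  −1 ⇒ G_1=19
G_1=19  [base 4] 4^2 + 3  →[4↦5]→  5^2 + 3 = 28  −1 ⇒ G_2=27
G_2=27  [base 5] 5^2 + 2  →[5↦6]→  6^2 + 2 = 38  −1 ⇒ G_3=37
G_3=37  [base 6] 6^2 + 1  →[6↦7]→  7^2 + 1 = 50  −1 ⇒ G_4=49
G_4=49  [base 7] 7^2  →[7↦8]→  8^2 = 64  −1 ⇒ G_5=63
G_5=63  [base 8] 7·8 + 7  →[8↦9]→  7·9 + 7 = 70  −1 ⇒ G_6=69
G_6=69  [base 9] 7·9 + 6  →[9↦10]→  7·10 + 6 = 76  −1 ⇒ G_7=75
G_7=75  [base 10] 7·10 + 5  →[10↦11]→  7·11 + 5 = 82  −1 ⇒ G_8=81

12, 19, 27, 37, 49, 63, 69, 75, 81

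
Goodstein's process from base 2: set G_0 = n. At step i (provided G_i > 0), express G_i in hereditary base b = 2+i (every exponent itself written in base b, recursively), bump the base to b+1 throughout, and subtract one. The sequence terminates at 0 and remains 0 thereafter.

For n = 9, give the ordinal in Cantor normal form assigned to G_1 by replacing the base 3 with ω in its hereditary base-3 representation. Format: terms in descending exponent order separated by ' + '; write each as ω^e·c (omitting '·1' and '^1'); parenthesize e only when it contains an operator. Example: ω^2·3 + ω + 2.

ω^(ω + 1)

base 2: 9 = 2^(2 + 1) + 1; at 3: 3^(3 + 1) + 1 = 82; next = 81
base 3: 81 = 3^(3 + 1); at 4: 4^(4 + 1) = 1024; next = 1023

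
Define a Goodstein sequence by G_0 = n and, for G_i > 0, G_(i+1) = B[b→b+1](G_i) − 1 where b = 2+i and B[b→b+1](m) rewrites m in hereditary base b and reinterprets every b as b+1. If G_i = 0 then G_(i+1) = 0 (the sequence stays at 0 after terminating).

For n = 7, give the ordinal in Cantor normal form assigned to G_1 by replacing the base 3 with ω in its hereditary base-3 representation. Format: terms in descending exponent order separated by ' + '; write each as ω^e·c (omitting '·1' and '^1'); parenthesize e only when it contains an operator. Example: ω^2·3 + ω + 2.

ω^ω + ω

(0) 7|_2 = 2^2 + 2 + 1 ↦ 3^3 + 3 + 1|_3 = 31 ⇒ 30
(1) 30|_3 = 3^3 + 3 ↦ 4^4 + 4|_4 = 260 ⇒ 259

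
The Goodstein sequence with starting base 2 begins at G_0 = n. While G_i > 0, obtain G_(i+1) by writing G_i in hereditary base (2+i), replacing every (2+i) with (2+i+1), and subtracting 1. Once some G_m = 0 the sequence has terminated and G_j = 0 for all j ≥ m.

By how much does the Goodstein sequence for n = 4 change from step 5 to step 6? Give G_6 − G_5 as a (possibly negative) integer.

30

4 —HB2→ 2^2 —bump→ 3^3 = 27 —(−1)→ 26
26 —HB3→ 2·3^2 + 2·3 + 2 —bump→ 2·4^2 + 2·4 + 2 = 42 —(−1)→ 41
41 —HB4→ 2·4^2 + 2·4 + 1 —bump→ 2·5^2 + 2·5 + 1 = 61 —(−1)→ 60
60 —HB5→ 2·5^2 + 2·5 —bump→ 2·6^2 + 2·6 = 84 —(−1)→ 83
83 —HB6→ 2·6^2 + 6 + 5 —bump→ 2·7^2 + 7 + 5 = 110 —(−1)→ 109
109 —HB7→ 2·7^2 + 7 + 4 —bump→ 2·8^2 + 8 + 4 = 140 —(−1)→ 139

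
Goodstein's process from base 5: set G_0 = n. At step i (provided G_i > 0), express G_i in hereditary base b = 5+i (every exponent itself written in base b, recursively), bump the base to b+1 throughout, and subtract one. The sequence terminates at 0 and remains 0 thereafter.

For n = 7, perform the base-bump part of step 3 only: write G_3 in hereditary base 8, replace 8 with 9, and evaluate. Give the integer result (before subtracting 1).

7 —HB5→ 5 + 2 —bump→ 6 + 2 = 8 —(−1)→ 7
7 —HB6→ 6 + 1 —bump→ 7 + 1 = 8 —(−1)→ 7
7 —HB7→ 7 —bump→ 8 = 8 —(−1)→ 7
7 —HB8→ 7 —bump→ 7 = 7 —(−1)→ 6

7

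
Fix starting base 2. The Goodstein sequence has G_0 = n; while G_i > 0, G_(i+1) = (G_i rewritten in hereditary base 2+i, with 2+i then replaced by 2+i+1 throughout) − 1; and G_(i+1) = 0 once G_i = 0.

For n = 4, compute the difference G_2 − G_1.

G_0=4  [base 2] 2^2  →[2↦3]→  3^3 = 27  −1 ⇒ G_1=26
G_1=26  [base 3] 2·3^2 + 2·3 + 2  →[3↦4]→  2·4^2 + 2·4 + 2 = 42  −1 ⇒ G_2=41

15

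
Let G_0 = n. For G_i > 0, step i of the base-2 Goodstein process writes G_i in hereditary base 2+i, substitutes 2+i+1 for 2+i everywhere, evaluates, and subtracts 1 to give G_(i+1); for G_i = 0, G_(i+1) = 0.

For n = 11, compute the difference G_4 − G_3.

G_0=11  [base 2] 2^(2 + 1) + 2 + 1  →[2↦3]→  3^(3 + 1) + 3 + 1 = 85  −1 ⇒ G_1=84
G_1=84  [base 3] 3^(3 + 1) + 3  →[3↦4]→  4^(4 + 1) + 4 = 1028  −1 ⇒ G_2=1027
G_2=1027  [base 4] 4^(4 + 1) + 3  →[4↦5]→  5^(5 + 1) + 3 = 15628  −1 ⇒ G_3=15627
G_3=15627  [base 5] 5^(5 + 1) + 2  →[5↦6]→  6^(6 + 1) + 2 = 279938  −1 ⇒ G_4=279937

264310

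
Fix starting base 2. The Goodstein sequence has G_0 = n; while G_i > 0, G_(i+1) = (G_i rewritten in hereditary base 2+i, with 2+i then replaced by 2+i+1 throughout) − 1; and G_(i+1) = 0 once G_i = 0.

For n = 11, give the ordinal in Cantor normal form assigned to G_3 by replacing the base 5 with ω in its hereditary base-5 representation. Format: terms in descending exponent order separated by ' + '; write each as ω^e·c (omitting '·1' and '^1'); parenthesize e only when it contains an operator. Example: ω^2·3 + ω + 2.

ω^(ω + 1) + 2

base 2: 11 = 2^(2 + 1) + 2 + 1; at 3: 3^(3 + 1) + 3 + 1 = 85; next = 84
base 3: 84 = 3^(3 + 1) + 3; at 4: 4^(4 + 1) + 4 = 1028; next = 1027
base 4: 1027 = 4^(4 + 1) + 3; at 5: 5^(5 + 1) + 3 = 15628; next = 15627
base 5: 15627 = 5^(5 + 1) + 2; at 6: 6^(6 + 1) + 2 = 279938; next = 279937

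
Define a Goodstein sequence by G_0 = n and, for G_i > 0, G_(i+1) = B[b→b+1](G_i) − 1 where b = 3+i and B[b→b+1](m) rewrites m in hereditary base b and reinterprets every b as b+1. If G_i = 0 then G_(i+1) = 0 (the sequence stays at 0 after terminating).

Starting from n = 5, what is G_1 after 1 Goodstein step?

(0) 5|_3 = 3 + 2 ↦ 4 + 2|_4 = 6 ⇒ 5
(1) 5|_4 = 4 + 1 ↦ 5 + 1|_5 = 6 ⇒ 5

5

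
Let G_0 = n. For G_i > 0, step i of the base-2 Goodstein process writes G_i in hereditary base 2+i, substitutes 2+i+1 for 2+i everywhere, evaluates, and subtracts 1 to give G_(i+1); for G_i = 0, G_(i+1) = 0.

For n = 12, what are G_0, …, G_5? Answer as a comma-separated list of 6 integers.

step 0: 12 = 2^(2 + 1) + 2^2; sub 3 for 2: 3^(3 + 1) + 3^3; = 108; G_1 = 108−1 = 107
step 1: 107 = 3^(3 + 1) + 2·3^2 + 2·3 + 2; sub 4 for 3: 4^(4 + 1) + 2·4^2 + 2·4 + 2; = 1066; G_2 = 1066−1 = 1065
step 2: 1065 = 4^(4 + 1) + 2·4^2 + 2·4 + 1; sub 5 for 4: 5^(5 + 1) + 2·5^2 + 2·5 + 1; = 15686; G_3 = 15686−1 = 15685
step 3: 15685 = 5^(5 + 1) + 2·5^2 + 2·5; sub 6 for 5: 6^(6 + 1) + 2·6^2 + 2·6; = 280020; G_4 = 280020−1 = 280019
step 4: 280019 = 6^(6 + 1) + 2·6^2 + 6 + 5; sub 7 for 6: 7^(7 + 1) + 2·7^2 + 7 + 5; = 5764911; G_5 = 5764911−1 = 5764910

12, 107, 1065, 15685, 280019, 5764910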